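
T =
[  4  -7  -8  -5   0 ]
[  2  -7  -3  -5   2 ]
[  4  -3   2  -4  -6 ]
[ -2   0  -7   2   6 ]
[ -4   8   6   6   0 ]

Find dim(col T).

3

Row reduce to echelon form.
R2 ← R2 − (1/2)·R1: [0, -7/2, 1, -5/2, 2]
R3 ← R3 − R1: [0, 4, 10, 1, -6]
R4 ← R4 + (1/2)·R1: [0, -7/2, -11, -1/2, 6]
R5 ← R5 + R1: [0, 1, -2, 1, 0]
R3 ← R3 + (8/7)·R2: [0, 0, 78/7, -13/7, -26/7]
R4 ← R4 − R2: [0, 0, -12, 2, 4]
R5 ← R5 + (2/7)·R2: [0, 0, -12/7, 2/7, 4/7]
R4 ← R4 + (14/13)·R3: [0, 0, 0, 0, 0]
R5 ← R5 + (2/13)·R3: [0, 0, 0, 0, 0]
Echelon form has 3 nonzero rows, so rank(T) = 3.
The column space has dimension equal to the rank: 3.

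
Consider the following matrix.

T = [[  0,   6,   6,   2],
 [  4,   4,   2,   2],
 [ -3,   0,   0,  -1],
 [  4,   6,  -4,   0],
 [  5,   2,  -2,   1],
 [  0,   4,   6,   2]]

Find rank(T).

Row reduce to echelon form.
Swap R1 ↔ R2
R3 ← R3 + (3/4)·R1: [0, 3, 3/2, 1/2]
R4 ← R4 − R1: [0, 2, -6, -2]
R5 ← R5 − (5/4)·R1: [0, -3, -9/2, -3/2]
R3 ← R3 − (1/2)·R2: [0, 0, -3/2, -1/2]
R4 ← R4 − (1/3)·R2: [0, 0, -8, -8/3]
R5 ← R5 + (1/2)·R2: [0, 0, -3/2, -1/2]
R6 ← R6 − (2/3)·R2: [0, 0, 2, 2/3]
R4 ← R4 − (16/3)·R3: [0, 0, 0, 0]
R5 ← R5 − R3: [0, 0, 0, 0]
R6 ← R6 + (4/3)·R3: [0, 0, 0, 0]
Echelon form has 3 nonzero rows, so rank(T) = 3.

3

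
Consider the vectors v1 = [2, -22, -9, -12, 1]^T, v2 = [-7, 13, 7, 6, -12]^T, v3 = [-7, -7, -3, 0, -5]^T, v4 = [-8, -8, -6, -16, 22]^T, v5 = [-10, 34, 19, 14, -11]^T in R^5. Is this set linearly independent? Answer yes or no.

yes

Form the matrix with these vectors as rows and row reduce.
R2 ← R2 + (7/2)·R1: [0, -64, -49/2, -36, -17/2]
R3 ← R3 + (7/2)·R1: [0, -84, -69/2, -42, -3/2]
R4 ← R4 + (4)·R1: [0, -96, -42, -64, 26]
R5 ← R5 + (5)·R1: [0, -76, -26, -46, -6]
R3 ← R3 − (21/16)·R2: [0, 0, -75/32, 21/4, 309/32]
R4 ← R4 − (3/2)·R2: [0, 0, -21/4, -10, 155/4]
R5 ← R5 − (19/16)·R2: [0, 0, 99/32, -13/4, 131/32]
R4 ← R4 − (56/25)·R3: [0, 0, 0, -544/25, 428/25]
R5 ← R5 + (33/25)·R3: [0, 0, 0, 92/25, 421/25]
R5 ← R5 + (23/136)·R4: [0, 0, 0, 0, 671/34]
5 nonzero rows, so the 5 vectors span a space of dimension 5.
Since 5 = 5, the vectors are linearly independent.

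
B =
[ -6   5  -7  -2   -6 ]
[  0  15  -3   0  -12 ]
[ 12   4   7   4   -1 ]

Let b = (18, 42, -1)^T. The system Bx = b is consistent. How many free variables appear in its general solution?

2

Row reduce the augmented matrix [B | b].
R3 ← R3 + (2)·R1: [0, 14, -7, 0, -13, 35]
R3 ← R3 − (14/15)·R2: [0, 0, -21/5, 0, -9/5, -21/5]
The echelon form has 3 nonzero rows, and every pivot lies in the first 5 columns, so rank(B) = rank([B|b]) = 3.
The system is consistent.
Free variables = (unknowns) − (rank) = 5 − 3 = 2.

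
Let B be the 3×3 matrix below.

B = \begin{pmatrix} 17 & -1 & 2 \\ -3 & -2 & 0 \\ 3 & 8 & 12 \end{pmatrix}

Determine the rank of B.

Row reduce to echelon form.
R2 ← R2 + (3/17)·R1: [0, -37/17, 6/17]
R3 ← R3 − (3/17)·R1: [0, 139/17, 198/17]
R3 ← R3 + (139/37)·R2: [0, 0, 480/37]
Echelon form has 3 nonzero rows, so rank(B) = 3.

3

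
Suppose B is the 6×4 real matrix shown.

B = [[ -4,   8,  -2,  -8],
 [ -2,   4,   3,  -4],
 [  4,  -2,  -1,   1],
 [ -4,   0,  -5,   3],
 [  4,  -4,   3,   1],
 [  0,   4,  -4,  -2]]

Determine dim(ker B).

0

Row reduce to echelon form.
R2 ← R2 − (1/2)·R1: [0, 0, 4, 0]
R3 ← R3 + R1: [0, 6, -3, -7]
R4 ← R4 − R1: [0, -8, -3, 11]
R5 ← R5 + R1: [0, 4, 1, -7]
Swap R2 ↔ R3
R4 ← R4 + (4/3)·R2: [0, 0, -7, 5/3]
R5 ← R5 − (2/3)·R2: [0, 0, 3, -7/3]
R6 ← R6 − (2/3)·R2: [0, 0, -2, 8/3]
R4 ← R4 + (7/4)·R3: [0, 0, 0, 5/3]
R5 ← R5 − (3/4)·R3: [0, 0, 0, -7/3]
R6 ← R6 + (1/2)·R3: [0, 0, 0, 8/3]
R5 ← R5 + (7/5)·R4: [0, 0, 0, 0]
R6 ← R6 − (8/5)·R4: [0, 0, 0, 0]
4 nonzero rows, so rank(B) = 4.
B has 4 columns; by rank–nullity, nullity = 4 − 4 = 0.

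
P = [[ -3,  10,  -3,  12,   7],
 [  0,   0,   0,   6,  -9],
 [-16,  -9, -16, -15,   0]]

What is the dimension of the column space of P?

Row reduce to echelon form.
R3 ← R3 − (16/3)·R1: [0, -187/3, 0, -79, -112/3]
Swap R2 ↔ R3
Echelon form has 3 nonzero rows, so rank(P) = 3.
The column space has dimension equal to the rank: 3.

3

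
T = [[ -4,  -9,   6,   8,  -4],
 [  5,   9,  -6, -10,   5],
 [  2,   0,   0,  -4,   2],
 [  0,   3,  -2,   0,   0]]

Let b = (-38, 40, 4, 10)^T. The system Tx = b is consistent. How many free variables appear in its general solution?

Row reduce the augmented matrix [T | b].
R2 ← R2 + (5/4)·R1: [0, -9/4, 3/2, 0, 0, -15/2]
R3 ← R3 + (1/2)·R1: [0, -9/2, 3, 0, 0, -15]
R3 ← R3 − (2)·R2: [0, 0, 0, 0, 0, 0]
R4 ← R4 + (4/3)·R2: [0, 0, 0, 0, 0, 0]
The echelon form has 2 nonzero rows, and every pivot lies in the first 5 columns, so rank(T) = rank([T|b]) = 2.
The system is consistent.
Free variables = (unknowns) − (rank) = 5 − 2 = 3.

3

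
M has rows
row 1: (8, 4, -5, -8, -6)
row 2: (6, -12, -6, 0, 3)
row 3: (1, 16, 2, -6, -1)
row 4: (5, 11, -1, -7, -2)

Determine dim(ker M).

1

Row reduce to echelon form.
R2 ← R2 − (3/4)·R1: [0, -15, -9/4, 6, 15/2]
R3 ← R3 − (1/8)·R1: [0, 31/2, 21/8, -5, -1/4]
R4 ← R4 − (5/8)·R1: [0, 17/2, 17/8, -2, 7/4]
R3 ← R3 + (31/30)·R2: [0, 0, 3/10, 6/5, 15/2]
R4 ← R4 + (17/30)·R2: [0, 0, 17/20, 7/5, 6]
R4 ← R4 − (17/6)·R3: [0, 0, 0, -2, -61/4]
4 nonzero rows, so rank(M) = 4.
M has 5 columns; by rank–nullity, nullity = 5 − 4 = 1.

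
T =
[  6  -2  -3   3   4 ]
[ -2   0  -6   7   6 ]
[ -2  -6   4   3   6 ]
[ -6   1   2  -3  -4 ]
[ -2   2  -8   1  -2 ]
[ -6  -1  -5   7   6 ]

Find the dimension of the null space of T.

1

Row reduce to echelon form.
R2 ← R2 + (1/3)·R1: [0, -2/3, -7, 8, 22/3]
R3 ← R3 + (1/3)·R1: [0, -20/3, 3, 4, 22/3]
R4 ← R4 + R1: [0, -1, -1, 0, 0]
R5 ← R5 + (1/3)·R1: [0, 4/3, -9, 2, -2/3]
R6 ← R6 + R1: [0, -3, -8, 10, 10]
R3 ← R3 − (10)·R2: [0, 0, 73, -76, -66]
R4 ← R4 − (3/2)·R2: [0, 0, 19/2, -12, -11]
R5 ← R5 + (2)·R2: [0, 0, -23, 18, 14]
R6 ← R6 − (9/2)·R2: [0, 0, 47/2, -26, -23]
R4 ← R4 − (19/146)·R3: [0, 0, 0, -154/73, -176/73]
R5 ← R5 + (23/73)·R3: [0, 0, 0, -434/73, -496/73]
R6 ← R6 − (47/146)·R3: [0, 0, 0, -112/73, -128/73]
R5 ← R5 − (31/11)·R4: [0, 0, 0, 0, 0]
R6 ← R6 − (8/11)·R4: [0, 0, 0, 0, 0]
4 nonzero rows, so rank(T) = 4.
T has 5 columns; by rank–nullity, nullity = 5 − 4 = 1.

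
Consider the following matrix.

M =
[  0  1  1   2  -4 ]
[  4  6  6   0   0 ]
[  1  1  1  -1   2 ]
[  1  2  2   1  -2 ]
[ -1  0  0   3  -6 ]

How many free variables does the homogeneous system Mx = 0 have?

Row reduce to echelon form.
Swap R1 ↔ R2
R3 ← R3 − (1/4)·R1: [0, -1/2, -1/2, -1, 2]
R4 ← R4 − (1/4)·R1: [0, 1/2, 1/2, 1, -2]
R5 ← R5 + (1/4)·R1: [0, 3/2, 3/2, 3, -6]
R3 ← R3 + (1/2)·R2: [0, 0, 0, 0, 0]
R4 ← R4 − (1/2)·R2: [0, 0, 0, 0, 0]
R5 ← R5 − (3/2)·R2: [0, 0, 0, 0, 0]
2 nonzero rows, so rank(M) = 2.
M has 5 columns; by rank–nullity, nullity = 5 − 2 = 3.

3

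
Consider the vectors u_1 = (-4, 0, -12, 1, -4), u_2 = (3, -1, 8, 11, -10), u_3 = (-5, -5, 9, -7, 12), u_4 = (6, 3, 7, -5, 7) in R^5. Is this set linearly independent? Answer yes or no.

Form the matrix with these vectors as rows and row reduce.
R2 ← R2 + (3/4)·R1: [0, -1, -1, 47/4, -13]
R3 ← R3 − (5/4)·R1: [0, -5, 24, -33/4, 17]
R4 ← R4 + (3/2)·R1: [0, 3, -11, -7/2, 1]
R3 ← R3 − (5)·R2: [0, 0, 29, -67, 82]
R4 ← R4 + (3)·R2: [0, 0, -14, 127/4, -38]
R4 ← R4 + (14/29)·R3: [0, 0, 0, -69/116, 46/29]
4 nonzero rows, so the 4 vectors span a space of dimension 4.
Since 4 = 4, the vectors are linearly independent.

yes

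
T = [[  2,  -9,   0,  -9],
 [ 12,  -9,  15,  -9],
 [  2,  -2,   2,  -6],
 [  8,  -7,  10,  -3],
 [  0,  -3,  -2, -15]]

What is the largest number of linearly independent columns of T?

3

Row reduce to echelon form.
R2 ← R2 − (6)·R1: [0, 45, 15, 45]
R3 ← R3 − R1: [0, 7, 2, 3]
R4 ← R4 − (4)·R1: [0, 29, 10, 33]
R3 ← R3 − (7/45)·R2: [0, 0, -1/3, -4]
R4 ← R4 − (29/45)·R2: [0, 0, 1/3, 4]
R5 ← R5 + (1/15)·R2: [0, 0, -1, -12]
R4 ← R4 + R3: [0, 0, 0, 0]
R5 ← R5 − (3)·R3: [0, 0, 0, 0]
Echelon form has 3 nonzero rows, so rank(T) = 3.
The rank gives the maximum number of linearly independent columns: 3.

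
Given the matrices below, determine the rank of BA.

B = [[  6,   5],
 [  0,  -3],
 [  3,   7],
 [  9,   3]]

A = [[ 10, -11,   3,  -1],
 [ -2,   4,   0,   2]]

2

First compute BA:
[[ 50, -46,  18,   4],
 [  6, -12,   0,  -6],
 [ 16,  -5,   9,  11],
 [ 84, -87,  27,  -3]]
Now row reduce the product.
R2 ← R2 − (3/25)·R1: [0, -162/25, -54/25, -162/25]
R3 ← R3 − (8/25)·R1: [0, 243/25, 81/25, 243/25]
R4 ← R4 − (42/25)·R1: [0, -243/25, -81/25, -243/25]
R3 ← R3 + (3/2)·R2: [0, 0, 0, 0]
R4 ← R4 − (3/2)·R2: [0, 0, 0, 0]
2 nonzero rows, so rank(BA) = 2.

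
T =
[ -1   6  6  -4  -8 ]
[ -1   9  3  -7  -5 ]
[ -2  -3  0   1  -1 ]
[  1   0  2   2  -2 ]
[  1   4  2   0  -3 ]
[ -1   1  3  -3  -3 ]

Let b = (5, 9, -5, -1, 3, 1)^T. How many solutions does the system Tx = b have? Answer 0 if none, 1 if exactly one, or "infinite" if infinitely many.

0

Row reduce the augmented matrix [T | b].
R2 ← R2 − R1: [0, 3, -3, -3, 3, 4]
R3 ← R3 − (2)·R1: [0, -15, -12, 9, 15, -15]
R4 ← R4 + R1: [0, 6, 8, -2, -10, 4]
R5 ← R5 + R1: [0, 10, 8, -4, -11, 8]
R6 ← R6 − R1: [0, -5, -3, 1, 5, -4]
R3 ← R3 + (5)·R2: [0, 0, -27, -6, 30, 5]
R4 ← R4 − (2)·R2: [0, 0, 14, 4, -16, -4]
R5 ← R5 − (10/3)·R2: [0, 0, 18, 6, -21, -16/3]
R6 ← R6 + (5/3)·R2: [0, 0, -8, -4, 10, 8/3]
R4 ← R4 + (14/27)·R3: [0, 0, 0, 8/9, -4/9, -38/27]
R5 ← R5 + (2/3)·R3: [0, 0, 0, 2, -1, -2]
R6 ← R6 − (8/27)·R3: [0, 0, 0, -20/9, 10/9, 32/27]
R5 ← R5 − (9/4)·R4: [0, 0, 0, 0, 0, 7/6]
R6 ← R6 + (5/2)·R4: [0, 0, 0, 0, 0, -7/3]
R6 ← R6 + (2)·R5: [0, 0, 0, 0, 0, 0]
The echelon form has 5 nonzero rows; the last pivot sits in the augmented column, so rank(T) = 4 but rank([T|b]) = 5.
Since the ranks differ, the system is inconsistent.
It has no solutions.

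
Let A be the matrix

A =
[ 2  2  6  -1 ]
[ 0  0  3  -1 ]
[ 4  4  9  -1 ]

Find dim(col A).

Row reduce to echelon form.
R3 ← R3 − (2)·R1: [0, 0, -3, 1]
R3 ← R3 + R2: [0, 0, 0, 0]
Echelon form has 2 nonzero rows, so rank(A) = 2.
The column space has dimension equal to the rank: 2.

2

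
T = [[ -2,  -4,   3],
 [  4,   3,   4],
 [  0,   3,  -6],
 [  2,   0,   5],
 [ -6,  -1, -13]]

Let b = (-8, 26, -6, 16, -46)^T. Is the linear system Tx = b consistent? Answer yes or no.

Row reduce the augmented matrix [T | b].
R2 ← R2 + (2)·R1: [0, -5, 10, 10]
R4 ← R4 + R1: [0, -4, 8, 8]
R5 ← R5 − (3)·R1: [0, 11, -22, -22]
R3 ← R3 + (3/5)·R2: [0, 0, 0, 0]
R4 ← R4 − (4/5)·R2: [0, 0, 0, 0]
R5 ← R5 + (11/5)·R2: [0, 0, 0, 0]
The echelon form has 2 nonzero rows, and every pivot lies in the first 3 columns, so rank(T) = rank([T|b]) = 2.
The system is consistent.

yes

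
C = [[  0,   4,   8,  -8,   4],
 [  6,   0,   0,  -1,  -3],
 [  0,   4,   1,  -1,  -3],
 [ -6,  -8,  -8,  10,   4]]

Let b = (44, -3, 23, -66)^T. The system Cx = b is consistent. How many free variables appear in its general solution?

Row reduce the augmented matrix [C | b].
Swap R1 ↔ R2
R4 ← R4 + R1: [0, -8, -8, 9, 1, -69]
R3 ← R3 − R2: [0, 0, -7, 7, -7, -21]
R4 ← R4 + (2)·R2: [0, 0, 8, -7, 9, 19]
R4 ← R4 + (8/7)·R3: [0, 0, 0, 1, 1, -5]
The echelon form has 4 nonzero rows, and every pivot lies in the first 5 columns, so rank(C) = rank([C|b]) = 4.
The system is consistent.
Free variables = (unknowns) − (rank) = 5 − 4 = 1.

1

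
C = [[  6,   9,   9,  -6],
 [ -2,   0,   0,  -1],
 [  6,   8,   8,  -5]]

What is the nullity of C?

2

Row reduce to echelon form.
R2 ← R2 + (1/3)·R1: [0, 3, 3, -3]
R3 ← R3 − R1: [0, -1, -1, 1]
R3 ← R3 + (1/3)·R2: [0, 0, 0, 0]
2 nonzero rows, so rank(C) = 2.
C has 4 columns; by rank–nullity, nullity = 4 − 2 = 2.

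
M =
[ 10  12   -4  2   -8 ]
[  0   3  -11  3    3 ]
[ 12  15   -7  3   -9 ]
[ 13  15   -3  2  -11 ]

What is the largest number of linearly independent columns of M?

2

Row reduce to echelon form.
R3 ← R3 − (6/5)·R1: [0, 3/5, -11/5, 3/5, 3/5]
R4 ← R4 − (13/10)·R1: [0, -3/5, 11/5, -3/5, -3/5]
R3 ← R3 − (1/5)·R2: [0, 0, 0, 0, 0]
R4 ← R4 + (1/5)·R2: [0, 0, 0, 0, 0]
Echelon form has 2 nonzero rows, so rank(M) = 2.
The rank gives the maximum number of linearly independent columns: 2.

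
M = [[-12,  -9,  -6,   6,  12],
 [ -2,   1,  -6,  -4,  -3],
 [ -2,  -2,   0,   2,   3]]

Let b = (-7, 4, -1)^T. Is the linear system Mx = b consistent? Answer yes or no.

Row reduce the augmented matrix [M | b].
R2 ← R2 − (1/6)·R1: [0, 5/2, -5, -5, -5, 31/6]
R3 ← R3 − (1/6)·R1: [0, -1/2, 1, 1, 1, 1/6]
R3 ← R3 + (1/5)·R2: [0, 0, 0, 0, 0, 6/5]
The echelon form has 3 nonzero rows; the last pivot sits in the augmented column, so rank(M) = 2 but rank([M|b]) = 3.
Since the ranks differ, the system is inconsistent.

no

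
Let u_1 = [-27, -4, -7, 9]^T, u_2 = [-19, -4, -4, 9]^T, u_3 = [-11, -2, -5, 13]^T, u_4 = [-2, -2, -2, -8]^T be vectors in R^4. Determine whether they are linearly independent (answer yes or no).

yes

Form the matrix with these vectors as rows and row reduce.
R2 ← R2 − (19/27)·R1: [0, -32/27, 25/27, 8/3]
R3 ← R3 − (11/27)·R1: [0, -10/27, -58/27, 28/3]
R4 ← R4 − (2/27)·R1: [0, -46/27, -40/27, -26/3]
R3 ← R3 − (5/16)·R2: [0, 0, -39/16, 17/2]
R4 ← R4 − (23/16)·R2: [0, 0, -45/16, -25/2]
R4 ← R4 − (15/13)·R3: [0, 0, 0, -290/13]
4 nonzero rows, so the 4 vectors span a space of dimension 4.
Since 4 = 4, the vectors are linearly independent.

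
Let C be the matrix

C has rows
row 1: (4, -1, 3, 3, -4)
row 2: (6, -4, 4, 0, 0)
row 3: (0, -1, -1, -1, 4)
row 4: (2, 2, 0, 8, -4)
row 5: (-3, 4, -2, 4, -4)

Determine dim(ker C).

Row reduce to echelon form.
R2 ← R2 − (3/2)·R1: [0, -5/2, -1/2, -9/2, 6]
R4 ← R4 − (1/2)·R1: [0, 5/2, -3/2, 13/2, -2]
R5 ← R5 + (3/4)·R1: [0, 13/4, 1/4, 25/4, -7]
R3 ← R3 − (2/5)·R2: [0, 0, -4/5, 4/5, 8/5]
R4 ← R4 + R2: [0, 0, -2, 2, 4]
R5 ← R5 + (13/10)·R2: [0, 0, -2/5, 2/5, 4/5]
R4 ← R4 − (5/2)·R3: [0, 0, 0, 0, 0]
R5 ← R5 − (1/2)·R3: [0, 0, 0, 0, 0]
3 nonzero rows, so rank(C) = 3.
C has 5 columns; by rank–nullity, nullity = 5 − 3 = 2.

2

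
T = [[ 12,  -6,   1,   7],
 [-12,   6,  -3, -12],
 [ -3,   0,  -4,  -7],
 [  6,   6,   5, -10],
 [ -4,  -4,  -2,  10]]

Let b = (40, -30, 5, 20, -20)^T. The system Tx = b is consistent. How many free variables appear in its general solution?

1

Row reduce the augmented matrix [T | b].
R2 ← R2 + R1: [0, 0, -2, -5, 10]
R3 ← R3 + (1/4)·R1: [0, -3/2, -15/4, -21/4, 15]
R4 ← R4 − (1/2)·R1: [0, 9, 9/2, -27/2, 0]
R5 ← R5 + (1/3)·R1: [0, -6, -5/3, 37/3, -20/3]
Swap R2 ↔ R3
R4 ← R4 + (6)·R2: [0, 0, -18, -45, 90]
R5 ← R5 − (4)·R2: [0, 0, 40/3, 100/3, -200/3]
R4 ← R4 − (9)·R3: [0, 0, 0, 0, 0]
R5 ← R5 + (20/3)·R3: [0, 0, 0, 0, 0]
The echelon form has 3 nonzero rows, and every pivot lies in the first 4 columns, so rank(T) = rank([T|b]) = 3.
The system is consistent.
Free variables = (unknowns) − (rank) = 4 − 3 = 1.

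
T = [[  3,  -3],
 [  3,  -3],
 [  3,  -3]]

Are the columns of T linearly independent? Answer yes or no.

no

Row reduce T to echelon form.
R2 ← R2 − R1: [0, 0]
R3 ← R3 − R1: [0, 0]
1 pivot among 2 columns.
Only 1 < 2 pivot columns, so the columns are linearly dependent.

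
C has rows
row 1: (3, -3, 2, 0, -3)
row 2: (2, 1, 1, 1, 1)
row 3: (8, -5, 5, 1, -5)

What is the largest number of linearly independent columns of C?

2

Row reduce to echelon form.
R2 ← R2 − (2/3)·R1: [0, 3, -1/3, 1, 3]
R3 ← R3 − (8/3)·R1: [0, 3, -1/3, 1, 3]
R3 ← R3 − R2: [0, 0, 0, 0, 0]
Echelon form has 2 nonzero rows, so rank(C) = 2.
The rank gives the maximum number of linearly independent columns: 2.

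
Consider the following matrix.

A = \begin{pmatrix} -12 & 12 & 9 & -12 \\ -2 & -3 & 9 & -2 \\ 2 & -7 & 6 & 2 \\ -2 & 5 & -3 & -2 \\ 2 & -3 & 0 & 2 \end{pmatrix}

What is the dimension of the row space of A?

Row reduce to echelon form.
R2 ← R2 − (1/6)·R1: [0, -5, 15/2, 0]
R3 ← R3 + (1/6)·R1: [0, -5, 15/2, 0]
R4 ← R4 − (1/6)·R1: [0, 3, -9/2, 0]
R5 ← R5 + (1/6)·R1: [0, -1, 3/2, 0]
R3 ← R3 − R2: [0, 0, 0, 0]
R4 ← R4 + (3/5)·R2: [0, 0, 0, 0]
R5 ← R5 − (1/5)·R2: [0, 0, 0, 0]
Echelon form has 2 nonzero rows, so rank(A) = 2.
The row space has dimension equal to the rank: 2.

2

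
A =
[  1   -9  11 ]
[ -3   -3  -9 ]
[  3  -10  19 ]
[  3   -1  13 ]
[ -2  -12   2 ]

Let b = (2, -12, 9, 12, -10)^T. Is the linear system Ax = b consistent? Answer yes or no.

yes

Row reduce the augmented matrix [A | b].
R2 ← R2 + (3)·R1: [0, -30, 24, -6]
R3 ← R3 − (3)·R1: [0, 17, -14, 3]
R4 ← R4 − (3)·R1: [0, 26, -20, 6]
R5 ← R5 + (2)·R1: [0, -30, 24, -6]
R3 ← R3 + (17/30)·R2: [0, 0, -2/5, -2/5]
R4 ← R4 + (13/15)·R2: [0, 0, 4/5, 4/5]
R5 ← R5 − R2: [0, 0, 0, 0]
R4 ← R4 + (2)·R3: [0, 0, 0, 0]
The echelon form has 3 nonzero rows, and every pivot lies in the first 3 columns, so rank(A) = rank([A|b]) = 3.
The system is consistent.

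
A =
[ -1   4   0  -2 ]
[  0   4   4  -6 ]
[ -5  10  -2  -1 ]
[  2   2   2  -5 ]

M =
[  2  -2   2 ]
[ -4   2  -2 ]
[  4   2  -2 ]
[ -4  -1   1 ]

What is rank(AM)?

First compute AM:
[[-10,  12, -12],
 [ 24,  22, -22],
 [-54,  27, -27],
 [ 24,   9,  -9]]
Now row reduce the product.
R2 ← R2 + (12/5)·R1: [0, 254/5, -254/5]
R3 ← R3 − (27/5)·R1: [0, -189/5, 189/5]
R4 ← R4 + (12/5)·R1: [0, 189/5, -189/5]
R3 ← R3 + (189/254)·R2: [0, 0, 0]
R4 ← R4 − (189/254)·R2: [0, 0, 0]
2 nonzero rows, so rank(AM) = 2.

2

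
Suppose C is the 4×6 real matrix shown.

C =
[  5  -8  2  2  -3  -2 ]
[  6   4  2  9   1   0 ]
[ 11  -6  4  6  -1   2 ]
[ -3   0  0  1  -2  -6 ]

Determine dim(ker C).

Row reduce to echelon form.
R2 ← R2 − (6/5)·R1: [0, 68/5, -2/5, 33/5, 23/5, 12/5]
R3 ← R3 − (11/5)·R1: [0, 58/5, -2/5, 8/5, 28/5, 32/5]
R4 ← R4 + (3/5)·R1: [0, -24/5, 6/5, 11/5, -19/5, -36/5]
R3 ← R3 − (29/34)·R2: [0, 0, -1/17, -137/34, 57/34, 74/17]
R4 ← R4 + (6/17)·R2: [0, 0, 18/17, 77/17, -37/17, -108/17]
R4 ← R4 + (18)·R3: [0, 0, 0, -68, 28, 72]
4 nonzero rows, so rank(C) = 4.
C has 6 columns; by rank–nullity, nullity = 6 − 4 = 2.

2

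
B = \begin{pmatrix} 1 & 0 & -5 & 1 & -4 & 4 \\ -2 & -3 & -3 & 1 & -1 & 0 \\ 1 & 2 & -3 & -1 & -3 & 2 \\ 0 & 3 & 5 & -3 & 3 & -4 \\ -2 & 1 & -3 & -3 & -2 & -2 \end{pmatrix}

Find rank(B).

Row reduce to echelon form.
R2 ← R2 + (2)·R1: [0, -3, -13, 3, -9, 8]
R3 ← R3 − R1: [0, 2, 2, -2, 1, -2]
R5 ← R5 + (2)·R1: [0, 1, -13, -1, -10, 6]
R3 ← R3 + (2/3)·R2: [0, 0, -20/3, 0, -5, 10/3]
R4 ← R4 + R2: [0, 0, -8, 0, -6, 4]
R5 ← R5 + (1/3)·R2: [0, 0, -52/3, 0, -13, 26/3]
R4 ← R4 − (6/5)·R3: [0, 0, 0, 0, 0, 0]
R5 ← R5 − (13/5)·R3: [0, 0, 0, 0, 0, 0]
Echelon form has 3 nonzero rows, so rank(B) = 3.

3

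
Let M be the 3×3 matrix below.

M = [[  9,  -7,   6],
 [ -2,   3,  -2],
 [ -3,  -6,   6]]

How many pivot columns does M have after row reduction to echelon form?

Row reduce to echelon form.
R2 ← R2 + (2/9)·R1: [0, 13/9, -2/3]
R3 ← R3 + (1/3)·R1: [0, -25/3, 8]
R3 ← R3 + (75/13)·R2: [0, 0, 54/13]
Echelon form has 3 nonzero rows, so rank(M) = 3.
Each nonzero row contributes one pivot column: 3 pivot columns.

3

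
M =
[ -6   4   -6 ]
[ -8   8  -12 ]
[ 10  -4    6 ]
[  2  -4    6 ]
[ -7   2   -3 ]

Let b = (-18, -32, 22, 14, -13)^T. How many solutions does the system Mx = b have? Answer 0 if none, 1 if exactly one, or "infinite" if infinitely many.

Row reduce the augmented matrix [M | b].
R2 ← R2 − (4/3)·R1: [0, 8/3, -4, -8]
R3 ← R3 + (5/3)·R1: [0, 8/3, -4, -8]
R4 ← R4 + (1/3)·R1: [0, -8/3, 4, 8]
R5 ← R5 − (7/6)·R1: [0, -8/3, 4, 8]
R3 ← R3 − R2: [0, 0, 0, 0]
R4 ← R4 + R2: [0, 0, 0, 0]
R5 ← R5 + R2: [0, 0, 0, 0]
The echelon form has 2 nonzero rows, and every pivot lies in the first 3 columns, so rank(M) = rank([M|b]) = 2.
The system is consistent.
rank = 2 < 3 unknowns, so there are infinitely many solutions.

infinite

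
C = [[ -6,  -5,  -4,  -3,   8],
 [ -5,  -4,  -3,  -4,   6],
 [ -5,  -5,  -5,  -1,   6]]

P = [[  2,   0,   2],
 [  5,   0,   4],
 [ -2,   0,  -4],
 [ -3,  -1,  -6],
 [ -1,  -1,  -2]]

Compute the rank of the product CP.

3

First compute CP:
[[-28,  -5, -14],
 [-18,  -2,  -2],
 [-28,  -5, -16]]
Now row reduce the product.
R2 ← R2 − (9/14)·R1: [0, 17/14, 7]
R3 ← R3 − R1: [0, 0, -2]
3 nonzero rows, so rank(CP) = 3.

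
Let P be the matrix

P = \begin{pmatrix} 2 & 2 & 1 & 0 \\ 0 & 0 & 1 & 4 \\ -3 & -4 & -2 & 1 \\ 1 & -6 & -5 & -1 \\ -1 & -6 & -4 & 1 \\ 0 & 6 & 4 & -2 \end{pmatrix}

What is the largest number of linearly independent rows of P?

3

Row reduce to echelon form.
R3 ← R3 + (3/2)·R1: [0, -1, -1/2, 1]
R4 ← R4 − (1/2)·R1: [0, -7, -11/2, -1]
R5 ← R5 + (1/2)·R1: [0, -5, -7/2, 1]
Swap R2 ↔ R3
R4 ← R4 − (7)·R2: [0, 0, -2, -8]
R5 ← R5 − (5)·R2: [0, 0, -1, -4]
R6 ← R6 + (6)·R2: [0, 0, 1, 4]
R4 ← R4 + (2)·R3: [0, 0, 0, 0]
R5 ← R5 + R3: [0, 0, 0, 0]
R6 ← R6 − R3: [0, 0, 0, 0]
Echelon form has 3 nonzero rows, so rank(P) = 3.
The rank gives the maximum number of linearly independent rows: 3.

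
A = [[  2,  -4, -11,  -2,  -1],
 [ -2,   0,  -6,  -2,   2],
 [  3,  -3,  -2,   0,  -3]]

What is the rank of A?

Row reduce to echelon form.
R2 ← R2 + R1: [0, -4, -17, -4, 1]
R3 ← R3 − (3/2)·R1: [0, 3, 29/2, 3, -3/2]
R3 ← R3 + (3/4)·R2: [0, 0, 7/4, 0, -3/4]
Echelon form has 3 nonzero rows, so rank(A) = 3.

3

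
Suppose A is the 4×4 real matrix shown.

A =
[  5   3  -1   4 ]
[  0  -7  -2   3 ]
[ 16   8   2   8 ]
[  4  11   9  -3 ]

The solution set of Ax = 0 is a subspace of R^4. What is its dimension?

Row reduce to echelon form.
R3 ← R3 − (16/5)·R1: [0, -8/5, 26/5, -24/5]
R4 ← R4 − (4/5)·R1: [0, 43/5, 49/5, -31/5]
R3 ← R3 − (8/35)·R2: [0, 0, 198/35, -192/35]
R4 ← R4 + (43/35)·R2: [0, 0, 257/35, -88/35]
R4 ← R4 − (257/198)·R3: [0, 0, 0, 152/33]
4 nonzero rows, so rank(A) = 4.
A has 4 columns; by rank–nullity, nullity = 4 − 4 = 0.

0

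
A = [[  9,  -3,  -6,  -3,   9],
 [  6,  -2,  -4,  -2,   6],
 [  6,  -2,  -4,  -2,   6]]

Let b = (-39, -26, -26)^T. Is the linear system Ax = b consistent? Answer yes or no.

Row reduce the augmented matrix [A | b].
R2 ← R2 − (2/3)·R1: [0, 0, 0, 0, 0, 0]
R3 ← R3 − (2/3)·R1: [0, 0, 0, 0, 0, 0]
The echelon form has 1 nonzero rows, and every pivot lies in the first 5 columns, so rank(A) = rank([A|b]) = 1.
The system is consistent.

yes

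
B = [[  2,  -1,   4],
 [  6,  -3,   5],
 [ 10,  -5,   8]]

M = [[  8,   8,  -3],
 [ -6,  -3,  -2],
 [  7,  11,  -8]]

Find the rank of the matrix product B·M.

First compute BM:
[[ 50,  63, -36],
 [101, 112, -52],
 [166, 183, -84]]
Now row reduce the product.
R2 ← R2 − (101/50)·R1: [0, -763/50, 518/25]
R3 ← R3 − (83/25)·R1: [0, -654/25, 888/25]
R3 ← R3 − (12/7)·R2: [0, 0, 0]
2 nonzero rows, so rank(BM) = 2.

2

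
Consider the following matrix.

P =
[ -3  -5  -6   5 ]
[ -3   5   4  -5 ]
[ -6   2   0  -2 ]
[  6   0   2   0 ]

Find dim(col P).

Row reduce to echelon form.
R2 ← R2 − R1: [0, 10, 10, -10]
R3 ← R3 − (2)·R1: [0, 12, 12, -12]
R4 ← R4 + (2)·R1: [0, -10, -10, 10]
R3 ← R3 − (6/5)·R2: [0, 0, 0, 0]
R4 ← R4 + R2: [0, 0, 0, 0]
Echelon form has 2 nonzero rows, so rank(P) = 2.
The column space has dimension equal to the rank: 2.

2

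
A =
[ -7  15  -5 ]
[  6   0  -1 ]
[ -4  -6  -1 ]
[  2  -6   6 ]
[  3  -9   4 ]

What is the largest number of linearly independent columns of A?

3

Row reduce to echelon form.
R2 ← R2 + (6/7)·R1: [0, 90/7, -37/7]
R3 ← R3 − (4/7)·R1: [0, -102/7, 13/7]
R4 ← R4 + (2/7)·R1: [0, -12/7, 32/7]
R5 ← R5 + (3/7)·R1: [0, -18/7, 13/7]
R3 ← R3 + (17/15)·R2: [0, 0, -62/15]
R4 ← R4 + (2/15)·R2: [0, 0, 58/15]
R5 ← R5 + (1/5)·R2: [0, 0, 4/5]
R4 ← R4 + (29/31)·R3: [0, 0, 0]
R5 ← R5 + (6/31)·R3: [0, 0, 0]
Echelon form has 3 nonzero rows, so rank(A) = 3.
The rank gives the maximum number of linearly independent columns: 3.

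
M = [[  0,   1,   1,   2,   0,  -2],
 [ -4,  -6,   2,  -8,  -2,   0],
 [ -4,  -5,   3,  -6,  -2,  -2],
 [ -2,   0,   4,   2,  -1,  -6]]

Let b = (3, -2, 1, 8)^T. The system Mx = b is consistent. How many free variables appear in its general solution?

4

Row reduce the augmented matrix [M | b].
Swap R1 ↔ R2
R3 ← R3 − R1: [0, 1, 1, 2, 0, -2, 3]
R4 ← R4 − (1/2)·R1: [0, 3, 3, 6, 0, -6, 9]
R3 ← R3 − R2: [0, 0, 0, 0, 0, 0, 0]
R4 ← R4 − (3)·R2: [0, 0, 0, 0, 0, 0, 0]
The echelon form has 2 nonzero rows, and every pivot lies in the first 6 columns, so rank(M) = rank([M|b]) = 2.
The system is consistent.
Free variables = (unknowns) − (rank) = 6 − 2 = 4.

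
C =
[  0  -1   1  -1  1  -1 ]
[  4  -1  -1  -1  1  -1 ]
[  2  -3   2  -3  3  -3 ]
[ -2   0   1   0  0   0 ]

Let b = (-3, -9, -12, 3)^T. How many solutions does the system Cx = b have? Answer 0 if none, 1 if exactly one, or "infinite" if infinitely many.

Row reduce the augmented matrix [C | b].
Swap R1 ↔ R2
R3 ← R3 − (1/2)·R1: [0, -5/2, 5/2, -5/2, 5/2, -5/2, -15/2]
R4 ← R4 + (1/2)·R1: [0, -1/2, 1/2, -1/2, 1/2, -1/2, -3/2]
R3 ← R3 − (5/2)·R2: [0, 0, 0, 0, 0, 0, 0]
R4 ← R4 − (1/2)·R2: [0, 0, 0, 0, 0, 0, 0]
The echelon form has 2 nonzero rows, and every pivot lies in the first 6 columns, so rank(C) = rank([C|b]) = 2.
The system is consistent.
rank = 2 < 6 unknowns, so there are infinitely many solutions.

infinite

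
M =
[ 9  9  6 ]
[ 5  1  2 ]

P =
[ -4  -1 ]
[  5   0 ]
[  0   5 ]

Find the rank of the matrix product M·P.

First compute MP:
[[  9,  21],
 [-15,   5]]
Now row reduce the product.
R2 ← R2 + (5/3)·R1: [0, 40]
2 nonzero rows, so rank(MP) = 2.

2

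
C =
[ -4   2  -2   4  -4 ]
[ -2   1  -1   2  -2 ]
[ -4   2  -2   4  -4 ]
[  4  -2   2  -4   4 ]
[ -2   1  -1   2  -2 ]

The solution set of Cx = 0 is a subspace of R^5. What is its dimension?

4

Row reduce to echelon form.
R2 ← R2 − (1/2)·R1: [0, 0, 0, 0, 0]
R3 ← R3 − R1: [0, 0, 0, 0, 0]
R4 ← R4 + R1: [0, 0, 0, 0, 0]
R5 ← R5 − (1/2)·R1: [0, 0, 0, 0, 0]
1 nonzero row, so rank(C) = 1.
C has 5 columns; by rank–nullity, nullity = 5 − 1 = 4.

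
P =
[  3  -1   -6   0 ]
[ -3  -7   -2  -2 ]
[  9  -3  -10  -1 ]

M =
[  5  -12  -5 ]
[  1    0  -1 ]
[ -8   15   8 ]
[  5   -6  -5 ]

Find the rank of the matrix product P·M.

First compute PM:
[[ 62, -126, -62],
 [-16,  18,  16],
 [117, -252, -117]]
Now row reduce the product.
R2 ← R2 + (8/31)·R1: [0, -450/31, 0]
R3 ← R3 − (117/62)·R1: [0, -441/31, 0]
R3 ← R3 − (49/50)·R2: [0, 0, 0]
2 nonzero rows, so rank(PM) = 2.

2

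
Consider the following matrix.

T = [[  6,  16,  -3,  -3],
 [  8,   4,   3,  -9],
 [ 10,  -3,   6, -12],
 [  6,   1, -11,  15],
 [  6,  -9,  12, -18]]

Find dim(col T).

Row reduce to echelon form.
R2 ← R2 − (4/3)·R1: [0, -52/3, 7, -5]
R3 ← R3 − (5/3)·R1: [0, -89/3, 11, -7]
R4 ← R4 − R1: [0, -15, -8, 18]
R5 ← R5 − R1: [0, -25, 15, -15]
R3 ← R3 − (89/52)·R2: [0, 0, -51/52, 81/52]
R4 ← R4 − (45/52)·R2: [0, 0, -731/52, 1161/52]
R5 ← R5 − (75/52)·R2: [0, 0, 255/52, -405/52]
R4 ← R4 − (43/3)·R3: [0, 0, 0, 0]
R5 ← R5 + (5)·R3: [0, 0, 0, 0]
Echelon form has 3 nonzero rows, so rank(T) = 3.
The column space has dimension equal to the rank: 3.

3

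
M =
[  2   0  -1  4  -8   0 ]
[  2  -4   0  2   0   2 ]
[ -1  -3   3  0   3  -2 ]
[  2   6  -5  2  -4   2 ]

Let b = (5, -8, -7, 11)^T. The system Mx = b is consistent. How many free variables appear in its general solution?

Row reduce the augmented matrix [M | b].
R2 ← R2 − R1: [0, -4, 1, -2, 8, 2, -13]
R3 ← R3 + (1/2)·R1: [0, -3, 5/2, 2, -1, -2, -9/2]
R4 ← R4 − R1: [0, 6, -4, -2, 4, 2, 6]
R3 ← R3 − (3/4)·R2: [0, 0, 7/4, 7/2, -7, -7/2, 21/4]
R4 ← R4 + (3/2)·R2: [0, 0, -5/2, -5, 16, 5, -27/2]
R4 ← R4 + (10/7)·R3: [0, 0, 0, 0, 6, 0, -6]
The echelon form has 4 nonzero rows, and every pivot lies in the first 6 columns, so rank(M) = rank([M|b]) = 4.
The system is consistent.
Free variables = (unknowns) − (rank) = 6 − 4 = 2.

2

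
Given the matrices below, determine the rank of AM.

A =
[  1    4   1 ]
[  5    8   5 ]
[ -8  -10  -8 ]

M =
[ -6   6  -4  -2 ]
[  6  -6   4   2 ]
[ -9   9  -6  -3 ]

1

First compute AM:
[[  9,  -9,   6,   3],
 [-27,  27, -18,  -9],
 [ 60, -60,  40,  20]]
Now row reduce the product.
R2 ← R2 + (3)·R1: [0, 0, 0, 0]
R3 ← R3 − (20/3)·R1: [0, 0, 0, 0]
1 nonzero row, so rank(AM) = 1.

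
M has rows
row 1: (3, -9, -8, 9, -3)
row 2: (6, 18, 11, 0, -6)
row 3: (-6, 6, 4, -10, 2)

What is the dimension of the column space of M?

Row reduce to echelon form.
R2 ← R2 − (2)·R1: [0, 36, 27, -18, 0]
R3 ← R3 + (2)·R1: [0, -12, -12, 8, -4]
R3 ← R3 + (1/3)·R2: [0, 0, -3, 2, -4]
Echelon form has 3 nonzero rows, so rank(M) = 3.
The column space has dimension equal to the rank: 3.

3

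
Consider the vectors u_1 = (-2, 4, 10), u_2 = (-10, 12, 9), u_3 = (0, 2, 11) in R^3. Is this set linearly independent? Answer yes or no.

yes

Form the matrix with these vectors as rows and row reduce.
R2 ← R2 − (5)·R1: [0, -8, -41]
R3 ← R3 + (1/4)·R2: [0, 0, 3/4]
3 nonzero rows, so the 3 vectors span a space of dimension 3.
Since 3 = 3, the vectors are linearly independent.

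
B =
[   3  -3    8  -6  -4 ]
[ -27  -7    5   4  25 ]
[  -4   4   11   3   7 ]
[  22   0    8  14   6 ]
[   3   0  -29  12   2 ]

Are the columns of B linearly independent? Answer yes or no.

no

Row reduce B to echelon form.
R2 ← R2 + (9)·R1: [0, -34, 77, -50, -11]
R3 ← R3 + (4/3)·R1: [0, 0, 65/3, -5, 5/3]
R4 ← R4 − (22/3)·R1: [0, 22, -152/3, 58, 106/3]
R5 ← R5 − R1: [0, 3, -37, 18, 6]
R4 ← R4 + (11/17)·R2: [0, 0, -43/51, 436/17, 1439/51]
R5 ← R5 + (3/34)·R2: [0, 0, -1027/34, 231/17, 171/34]
R4 ← R4 + (43/1105)·R3: [0, 0, 0, 5625/221, 6250/221]
R5 ← R5 + (237/170)·R3: [0, 0, 0, 225/34, 125/17]
R5 ← R5 − (13/50)·R4: [0, 0, 0, 0, 0]
4 pivots among 5 columns.
Only 4 < 5 pivot columns, so the columns are linearly dependent.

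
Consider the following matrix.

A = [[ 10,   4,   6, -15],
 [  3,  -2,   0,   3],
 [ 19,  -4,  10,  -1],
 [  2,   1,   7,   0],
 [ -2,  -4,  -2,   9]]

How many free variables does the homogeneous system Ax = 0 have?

0

Row reduce to echelon form.
R2 ← R2 − (3/10)·R1: [0, -16/5, -9/5, 15/2]
R3 ← R3 − (19/10)·R1: [0, -58/5, -7/5, 55/2]
R4 ← R4 − (1/5)·R1: [0, 1/5, 29/5, 3]
R5 ← R5 + (1/5)·R1: [0, -16/5, -4/5, 6]
R3 ← R3 − (29/8)·R2: [0, 0, 41/8, 5/16]
R4 ← R4 + (1/16)·R2: [0, 0, 91/16, 111/32]
R5 ← R5 − R2: [0, 0, 1, -3/2]
R4 ← R4 − (91/82)·R3: [0, 0, 0, 128/41]
R5 ← R5 − (8/41)·R3: [0, 0, 0, -64/41]
R5 ← R5 + (1/2)·R4: [0, 0, 0, 0]
4 nonzero rows, so rank(A) = 4.
A has 4 columns; by rank–nullity, nullity = 4 − 4 = 0.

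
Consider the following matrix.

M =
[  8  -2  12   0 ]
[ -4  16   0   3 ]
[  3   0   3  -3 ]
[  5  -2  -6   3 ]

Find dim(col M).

Row reduce to echelon form.
R2 ← R2 + (1/2)·R1: [0, 15, 6, 3]
R3 ← R3 − (3/8)·R1: [0, 3/4, -3/2, -3]
R4 ← R4 − (5/8)·R1: [0, -3/4, -27/2, 3]
R3 ← R3 − (1/20)·R2: [0, 0, -9/5, -63/20]
R4 ← R4 + (1/20)·R2: [0, 0, -66/5, 63/20]
R4 ← R4 − (22/3)·R3: [0, 0, 0, 105/4]
Echelon form has 4 nonzero rows, so rank(M) = 4.
The column space has dimension equal to the rank: 4.

4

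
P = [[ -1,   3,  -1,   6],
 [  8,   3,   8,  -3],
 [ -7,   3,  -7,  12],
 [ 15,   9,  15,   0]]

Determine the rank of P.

2

Row reduce to echelon form.
R2 ← R2 + (8)·R1: [0, 27, 0, 45]
R3 ← R3 − (7)·R1: [0, -18, 0, -30]
R4 ← R4 + (15)·R1: [0, 54, 0, 90]
R3 ← R3 + (2/3)·R2: [0, 0, 0, 0]
R4 ← R4 − (2)·R2: [0, 0, 0, 0]
Echelon form has 2 nonzero rows, so rank(P) = 2.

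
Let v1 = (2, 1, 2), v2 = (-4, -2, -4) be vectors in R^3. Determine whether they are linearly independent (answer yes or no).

no

Form the matrix with these vectors as rows and row reduce.
R2 ← R2 + (2)·R1: [0, 0, 0]
1 nonzero row, so the 2 vectors span a space of dimension 1.
Since 1 < 2, the vectors are linearly dependent.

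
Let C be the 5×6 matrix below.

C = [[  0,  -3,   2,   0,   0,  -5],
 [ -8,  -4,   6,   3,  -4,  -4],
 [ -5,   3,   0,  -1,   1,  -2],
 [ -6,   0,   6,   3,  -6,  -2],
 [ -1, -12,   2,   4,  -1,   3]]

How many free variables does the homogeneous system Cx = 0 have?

2

Row reduce to echelon form.
Swap R1 ↔ R2
R3 ← R3 − (5/8)·R1: [0, 11/2, -15/4, -23/8, 7/2, 1/2]
R4 ← R4 − (3/4)·R1: [0, 3, 3/2, 3/4, -3, 1]
R5 ← R5 − (1/8)·R1: [0, -23/2, 5/4, 29/8, -1/2, 7/2]
R3 ← R3 + (11/6)·R2: [0, 0, -1/12, -23/8, 7/2, -26/3]
R4 ← R4 + R2: [0, 0, 7/2, 3/4, -3, -4]
R5 ← R5 − (23/6)·R2: [0, 0, -77/12, 29/8, -1/2, 68/3]
R4 ← R4 + (42)·R3: [0, 0, 0, -120, 144, -368]
R5 ← R5 − (77)·R3: [0, 0, 0, 225, -270, 690]
R5 ← R5 + (15/8)·R4: [0, 0, 0, 0, 0, 0]
4 nonzero rows, so rank(C) = 4.
C has 6 columns; by rank–nullity, nullity = 6 − 4 = 2.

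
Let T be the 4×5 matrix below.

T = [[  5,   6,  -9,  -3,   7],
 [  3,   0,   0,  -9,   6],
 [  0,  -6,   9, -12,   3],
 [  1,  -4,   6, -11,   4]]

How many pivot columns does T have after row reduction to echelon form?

Row reduce to echelon form.
R2 ← R2 − (3/5)·R1: [0, -18/5, 27/5, -36/5, 9/5]
R4 ← R4 − (1/5)·R1: [0, -26/5, 39/5, -52/5, 13/5]
R3 ← R3 − (5/3)·R2: [0, 0, 0, 0, 0]
R4 ← R4 − (13/9)·R2: [0, 0, 0, 0, 0]
Echelon form has 2 nonzero rows, so rank(T) = 2.
Each nonzero row contributes one pivot column: 2 pivot columns.

2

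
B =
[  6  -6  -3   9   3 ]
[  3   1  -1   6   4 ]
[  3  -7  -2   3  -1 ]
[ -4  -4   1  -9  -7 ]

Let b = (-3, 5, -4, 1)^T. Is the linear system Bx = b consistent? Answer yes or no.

Row reduce the augmented matrix [B | b].
R2 ← R2 − (1/2)·R1: [0, 4, 1/2, 3/2, 5/2, 13/2]
R3 ← R3 − (1/2)·R1: [0, -4, -1/2, -3/2, -5/2, -5/2]
R4 ← R4 + (2/3)·R1: [0, -8, -1, -3, -5, -1]
R3 ← R3 + R2: [0, 0, 0, 0, 0, 4]
R4 ← R4 + (2)·R2: [0, 0, 0, 0, 0, 12]
R4 ← R4 − (3)·R3: [0, 0, 0, 0, 0, 0]
The echelon form has 3 nonzero rows; the last pivot sits in the augmented column, so rank(B) = 2 but rank([B|b]) = 3.
Since the ranks differ, the system is inconsistent.

no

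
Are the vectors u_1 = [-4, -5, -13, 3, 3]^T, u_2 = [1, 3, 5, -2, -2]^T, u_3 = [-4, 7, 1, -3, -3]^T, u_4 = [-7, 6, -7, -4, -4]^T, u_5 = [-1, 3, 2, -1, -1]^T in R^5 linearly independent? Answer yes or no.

Form the matrix with these vectors as rows and row reduce.
R2 ← R2 + (1/4)·R1: [0, 7/4, 7/4, -5/4, -5/4]
R3 ← R3 − R1: [0, 12, 14, -6, -6]
R4 ← R4 − (7/4)·R1: [0, 59/4, 63/4, -37/4, -37/4]
R5 ← R5 − (1/4)·R1: [0, 17/4, 21/4, -7/4, -7/4]
R3 ← R3 − (48/7)·R2: [0, 0, 2, 18/7, 18/7]
R4 ← R4 − (59/7)·R2: [0, 0, 1, 9/7, 9/7]
R5 ← R5 − (17/7)·R2: [0, 0, 1, 9/7, 9/7]
R4 ← R4 − (1/2)·R3: [0, 0, 0, 0, 0]
R5 ← R5 − (1/2)·R3: [0, 0, 0, 0, 0]
3 nonzero rows, so the 5 vectors span a space of dimension 3.
Since 3 < 5, the vectors are linearly dependent.

no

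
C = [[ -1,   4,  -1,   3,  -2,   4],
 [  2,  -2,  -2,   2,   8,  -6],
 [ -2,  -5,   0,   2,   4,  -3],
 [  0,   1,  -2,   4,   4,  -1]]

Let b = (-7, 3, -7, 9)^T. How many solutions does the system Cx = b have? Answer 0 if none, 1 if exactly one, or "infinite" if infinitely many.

Row reduce the augmented matrix [C | b].
R2 ← R2 + (2)·R1: [0, 6, -4, 8, 4, 2, -11]
R3 ← R3 − (2)·R1: [0, -13, 2, -4, 8, -11, 7]
R3 ← R3 + (13/6)·R2: [0, 0, -20/3, 40/3, 50/3, -20/3, -101/6]
R4 ← R4 − (1/6)·R2: [0, 0, -4/3, 8/3, 10/3, -4/3, 65/6]
R4 ← R4 − (1/5)·R3: [0, 0, 0, 0, 0, 0, 71/5]
The echelon form has 4 nonzero rows; the last pivot sits in the augmented column, so rank(C) = 3 but rank([C|b]) = 4.
Since the ranks differ, the system is inconsistent.
It has no solutions.

0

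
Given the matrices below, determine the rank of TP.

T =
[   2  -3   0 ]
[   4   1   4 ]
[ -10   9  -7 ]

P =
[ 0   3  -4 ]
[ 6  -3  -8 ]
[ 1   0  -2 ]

First compute TP:
[[-18,  15,  16],
 [ 10,   9, -32],
 [ 47, -57, -18]]
Now row reduce the product.
R2 ← R2 + (5/9)·R1: [0, 52/3, -208/9]
R3 ← R3 + (47/18)·R1: [0, -107/6, 214/9]
R3 ← R3 + (107/104)·R2: [0, 0, 0]
2 nonzero rows, so rank(TP) = 2.

2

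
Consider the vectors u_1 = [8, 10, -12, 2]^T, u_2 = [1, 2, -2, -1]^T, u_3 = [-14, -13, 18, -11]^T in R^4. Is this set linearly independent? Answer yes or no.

no

Form the matrix with these vectors as rows and row reduce.
R2 ← R2 − (1/8)·R1: [0, 3/4, -1/2, -5/4]
R3 ← R3 + (7/4)·R1: [0, 9/2, -3, -15/2]
R3 ← R3 − (6)·R2: [0, 0, 0, 0]
2 nonzero rows, so the 3 vectors span a space of dimension 2.
Since 2 < 3, the vectors are linearly dependent.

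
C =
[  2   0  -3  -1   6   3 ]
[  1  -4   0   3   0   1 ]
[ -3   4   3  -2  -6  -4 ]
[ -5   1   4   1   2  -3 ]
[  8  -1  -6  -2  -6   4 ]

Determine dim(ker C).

Row reduce to echelon form.
R2 ← R2 − (1/2)·R1: [0, -4, 3/2, 7/2, -3, -1/2]
R3 ← R3 + (3/2)·R1: [0, 4, -3/2, -7/2, 3, 1/2]
R4 ← R4 + (5/2)·R1: [0, 1, -7/2, -3/2, 17, 9/2]
R5 ← R5 − (4)·R1: [0, -1, 6, 2, -30, -8]
R3 ← R3 + R2: [0, 0, 0, 0, 0, 0]
R4 ← R4 + (1/4)·R2: [0, 0, -25/8, -5/8, 65/4, 35/8]
R5 ← R5 − (1/4)·R2: [0, 0, 45/8, 9/8, -117/4, -63/8]
Swap R3 ↔ R4
R5 ← R5 + (9/5)·R3: [0, 0, 0, 0, 0, 0]
3 nonzero rows, so rank(C) = 3.
C has 6 columns; by rank–nullity, nullity = 6 − 3 = 3.

3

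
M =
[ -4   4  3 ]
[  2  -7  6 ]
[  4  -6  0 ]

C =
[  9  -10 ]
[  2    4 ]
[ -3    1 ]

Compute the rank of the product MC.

First compute MC:
[[-37,  59],
 [-14, -42],
 [ 24, -64]]
Now row reduce the product.
R2 ← R2 − (14/37)·R1: [0, -2380/37]
R3 ← R3 + (24/37)·R1: [0, -952/37]
R3 ← R3 − (2/5)·R2: [0, 0]
2 nonzero rows, so rank(MC) = 2.

2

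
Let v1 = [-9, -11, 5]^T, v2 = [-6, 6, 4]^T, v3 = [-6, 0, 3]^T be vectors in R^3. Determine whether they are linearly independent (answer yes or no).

yes

Form the matrix with these vectors as rows and row reduce.
R2 ← R2 − (2/3)·R1: [0, 40/3, 2/3]
R3 ← R3 − (2/3)·R1: [0, 22/3, -1/3]
R3 ← R3 − (11/20)·R2: [0, 0, -7/10]
3 nonzero rows, so the 3 vectors span a space of dimension 3.
Since 3 = 3, the vectors are linearly independent.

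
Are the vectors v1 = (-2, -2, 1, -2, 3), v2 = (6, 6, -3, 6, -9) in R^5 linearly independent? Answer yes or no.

Form the matrix with these vectors as rows and row reduce.
R2 ← R2 + (3)·R1: [0, 0, 0, 0, 0]
1 nonzero row, so the 2 vectors span a space of dimension 1.
Since 1 < 2, the vectors are linearly dependent.

no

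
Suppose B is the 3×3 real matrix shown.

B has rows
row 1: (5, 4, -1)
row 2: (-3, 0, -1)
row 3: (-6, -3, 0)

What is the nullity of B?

Row reduce to echelon form.
R2 ← R2 + (3/5)·R1: [0, 12/5, -8/5]
R3 ← R3 + (6/5)·R1: [0, 9/5, -6/5]
R3 ← R3 − (3/4)·R2: [0, 0, 0]
2 nonzero rows, so rank(B) = 2.
B has 3 columns; by rank–nullity, nullity = 3 − 2 = 1.

1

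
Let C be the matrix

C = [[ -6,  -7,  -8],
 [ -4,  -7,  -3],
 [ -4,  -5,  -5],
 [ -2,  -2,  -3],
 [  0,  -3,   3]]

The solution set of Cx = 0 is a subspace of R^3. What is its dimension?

1

Row reduce to echelon form.
R2 ← R2 − (2/3)·R1: [0, -7/3, 7/3]
R3 ← R3 − (2/3)·R1: [0, -1/3, 1/3]
R4 ← R4 − (1/3)·R1: [0, 1/3, -1/3]
R3 ← R3 − (1/7)·R2: [0, 0, 0]
R4 ← R4 + (1/7)·R2: [0, 0, 0]
R5 ← R5 − (9/7)·R2: [0, 0, 0]
2 nonzero rows, so rank(C) = 2.
C has 3 columns; by rank–nullity, nullity = 3 − 2 = 1.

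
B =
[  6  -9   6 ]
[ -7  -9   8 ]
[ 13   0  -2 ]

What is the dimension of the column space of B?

2

Row reduce to echelon form.
R2 ← R2 + (7/6)·R1: [0, -39/2, 15]
R3 ← R3 − (13/6)·R1: [0, 39/2, -15]
R3 ← R3 + R2: [0, 0, 0]
Echelon form has 2 nonzero rows, so rank(B) = 2.
The column space has dimension equal to the rank: 2.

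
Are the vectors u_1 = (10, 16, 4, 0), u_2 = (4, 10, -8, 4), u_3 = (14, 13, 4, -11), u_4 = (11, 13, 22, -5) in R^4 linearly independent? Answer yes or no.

no

Form the matrix with these vectors as rows and row reduce.
R2 ← R2 − (2/5)·R1: [0, 18/5, -48/5, 4]
R3 ← R3 − (7/5)·R1: [0, -47/5, -8/5, -11]
R4 ← R4 − (11/10)·R1: [0, -23/5, 88/5, -5]
R3 ← R3 + (47/18)·R2: [0, 0, -80/3, -5/9]
R4 ← R4 + (23/18)·R2: [0, 0, 16/3, 1/9]
R4 ← R4 + (1/5)·R3: [0, 0, 0, 0]
3 nonzero rows, so the 4 vectors span a space of dimension 3.
Since 3 < 4, the vectors are linearly dependent.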